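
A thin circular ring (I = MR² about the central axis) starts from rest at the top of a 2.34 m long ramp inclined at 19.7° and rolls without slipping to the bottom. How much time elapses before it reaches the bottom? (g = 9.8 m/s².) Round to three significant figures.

t ≈ 1.68 s

The moment of inertia is MR², giving k ≡ I/(MR²) = 1.
Translational: Mg sinθ − f = Ma. Rotational about the CM: fR = Iα = kMRa, so f = kMa.
Hence a = g sinθ/(1+k) = 9.8×sin19.7°/2 = 1.652 m/s².
With constant a from rest, t = √(2L/a) = √(2·2.34/1.652) ≈ 1.68 s.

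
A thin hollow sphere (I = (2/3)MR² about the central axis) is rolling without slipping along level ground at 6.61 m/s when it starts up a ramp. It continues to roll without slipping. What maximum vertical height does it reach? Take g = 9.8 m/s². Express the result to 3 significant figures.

h ≈ 3.72 m

Here I = (2/3)MR², so the shape factor k = I/(MR²) = 2/3.
Pure rolling means v = ωR; then KE = ½Mv² + ½I(v/R)² = ½(1+k)Mv² = (5/6)Mv².
All of this converts to potential energy at the highest point: (5/6)Mv₀² = Mgh.
Thus h = (1+k)v₀²/(2g) = 1.667 × 6.61² / (2 × 9.8) ≈ 3.72 m.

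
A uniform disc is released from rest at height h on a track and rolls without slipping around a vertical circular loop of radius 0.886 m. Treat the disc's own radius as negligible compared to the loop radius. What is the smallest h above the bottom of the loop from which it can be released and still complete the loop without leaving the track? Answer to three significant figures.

The moment of inertia is (1/2)MR², giving k ≡ I/(MR²) = 0.5.
At the top of the loop, the minimum-contact condition is Mg = Mv_top²/r, so v_top² = gr.
With ω = v/R, the kinetic energy at speed v is ½(1+k)Mv² = (3/4)Mv².
Energy conservation from release (height h) to the top (height 2r): Mgh = Mg(2r) + (3/4)M·gr.
Thus h_min = 2r + (1+k)r/2 = r(2 + 1.5/2) = 0.886 × 2.75 ≈ 2.44 m.

h_min ≈ 2.44 m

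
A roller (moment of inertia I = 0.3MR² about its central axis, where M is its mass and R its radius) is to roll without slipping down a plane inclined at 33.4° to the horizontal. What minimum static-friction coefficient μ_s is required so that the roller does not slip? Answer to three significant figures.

μ_min ≈ 0.152

Here I = 0.3MR², so the shape factor k = I/(MR²) = 0.3.
Along the incline Mg sinθ − f = Ma, and torque about the center fR = Iα = kMR²(a/R) gives f = kMa.
These give a = g sinθ/(1+k) and the required friction f = kMg sinθ/(1+k).
With N = Mg cosθ, the no-slip condition f ≤ μN gives μ_min = f/N = k tanθ/(1+k).
μ_min = 0.3 × tan33.4° / 1.3 ≈ 0.152.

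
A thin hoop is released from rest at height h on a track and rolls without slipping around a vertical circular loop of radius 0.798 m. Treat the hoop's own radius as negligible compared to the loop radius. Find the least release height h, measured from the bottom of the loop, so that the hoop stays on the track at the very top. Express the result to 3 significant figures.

h_min ≈ 2.39 m

With I = MR², the ratio k = I/(MR²) is 1.
At the top, contact is just lost when gravity alone supplies the centripetal force: Mg = Mv_top²/r, i.e. v_top² = gr.
With ω = v/R, the kinetic energy at speed v is ½(1+k)Mv² = Mv².
Energy conservation from release (height h) to the top (height 2r): Mgh = Mg(2r) + M·gr.
Thus h_min = 2r + (1+k)r/2 = r(2 + 2/2) = 0.798 × 3 ≈ 2.39 m.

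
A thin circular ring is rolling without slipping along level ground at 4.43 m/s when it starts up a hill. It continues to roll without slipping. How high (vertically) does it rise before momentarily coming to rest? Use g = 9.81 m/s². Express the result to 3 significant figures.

Here I = MR², so the shape factor k = I/(MR²) = 1.
Rolling without slipping gives ω = v/R, so the total kinetic energy is ½Mv² + ½Iω² = ½(1+k)Mv² = Mv².
All of this converts to potential energy at the highest point: Mv₀² = Mgh.
Thus h = (1+k)v₀²/(2g) = 2 × 4.43² / (2 × 9.81) ≈ 2.00 m.

h ≈ 2.00 m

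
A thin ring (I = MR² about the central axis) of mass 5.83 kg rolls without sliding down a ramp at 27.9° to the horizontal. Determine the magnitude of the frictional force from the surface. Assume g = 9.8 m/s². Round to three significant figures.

f ≈ 13.4 N

With I = MR², the ratio k = I/(MR²) is 1.
Newton's second law down the slope: Mg sinθ − f = Ma. The torque equation fR = Iα (with α = a/R) gives f = kMa.
Combining, a = g sinθ/(1+k) and f = kMa = kMg sinθ/(1+k).
f = 1 × 5.83 × 9.8 × sin27.9° / 2 ≈ 13.4 N.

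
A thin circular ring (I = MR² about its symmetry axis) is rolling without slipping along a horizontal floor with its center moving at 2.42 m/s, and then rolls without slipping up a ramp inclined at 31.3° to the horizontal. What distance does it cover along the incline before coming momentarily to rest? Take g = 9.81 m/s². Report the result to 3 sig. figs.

The moment of inertia is MR², giving k ≡ I/(MR²) = 1.
Since it rolls without slipping, ω = v/R and KE = ½Mv² + ½Iω² = ½(1+k)Mv² = Mv².
Setting this equal to Mgh gives the vertical rise h = (1+k)v₀²/(2g) = 2×2.42²/(2×9.81) = 0.597 m.
The distance along the slope is d = h/sinθ = 0.597/sin31.3° ≈ 1.15 m.

d ≈ 1.15 m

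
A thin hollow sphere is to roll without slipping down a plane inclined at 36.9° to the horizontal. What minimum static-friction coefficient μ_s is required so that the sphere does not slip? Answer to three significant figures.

Here I = (2/3)MR², so the shape factor k = I/(MR²) = 2/3.
Newton's second law down the slope: Mg sinθ − f = Ma. The torque equation fR = Iα (with α = a/R) gives f = kMa.
These give a = g sinθ/(1+k) and the required friction f = kMg sinθ/(1+k).
The normal force is N = Mg cosθ, so μ_min = f/N = k tanθ/(1+k).
μ_min = (2/3) × tan36.9° / 1.667 ≈ 0.300.

μ_min ≈ 0.300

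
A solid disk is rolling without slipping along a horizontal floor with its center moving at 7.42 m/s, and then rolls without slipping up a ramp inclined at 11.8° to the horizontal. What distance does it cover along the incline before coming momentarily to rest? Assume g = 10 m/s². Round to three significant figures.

d ≈ 20.2 m

With I = (1/2)MR², the ratio k = I/(MR²) is 0.5.
Pure rolling means v = ωR; then KE = ½Mv² + ½I(v/R)² = ½(1+k)Mv² = (3/4)Mv².
Setting this equal to Mgh gives the vertical rise h = (1+k)v₀²/(2g) = 1.5×7.42²/(2×10) = 4.129 m.
The distance along the slope is d = h/sinθ = 4.129/sin11.8° ≈ 20.2 m.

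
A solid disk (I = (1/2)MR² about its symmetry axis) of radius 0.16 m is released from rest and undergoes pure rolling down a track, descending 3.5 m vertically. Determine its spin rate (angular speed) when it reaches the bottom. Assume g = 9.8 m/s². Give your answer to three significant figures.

With I = (1/2)MR², the ratio k = I/(MR²) is 0.5.
Pure rolling means v = ωR; then KE = ½Mv² + ½I(v/R)² = ½(1+k)Mv² = (3/4)Mv².
Energy conservation Mgh = ½(1+k)Mv² gives v = √(2gh/(1+k)) = √(2 × 9.8 × 3.5 / 1.5) = 6.763 m/s.
Then ω = v/R = 6.763 / 0.16 ≈ 42.3 rad/s.

ω ≈ 42.3 rad/s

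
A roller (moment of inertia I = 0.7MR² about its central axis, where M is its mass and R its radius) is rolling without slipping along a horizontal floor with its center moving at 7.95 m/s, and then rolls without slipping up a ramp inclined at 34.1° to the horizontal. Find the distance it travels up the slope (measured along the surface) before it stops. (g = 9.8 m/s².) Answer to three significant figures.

For this body I = 0.7MR², i.e. k = I/(MR²) = 0.7.
Since it rolls without slipping, ω = v/R and KE = ½Mv² + ½Iω² = ½(1+k)Mv² = (17/20)Mv².
Setting this equal to Mgh gives the vertical rise h = (1+k)v₀²/(2g) = 1.7×7.95²/(2×9.8) = 5.482 m.
Along the incline, d = h/sinθ = 5.482/sin34.1° ≈ 9.78 m.

d ≈ 9.78 m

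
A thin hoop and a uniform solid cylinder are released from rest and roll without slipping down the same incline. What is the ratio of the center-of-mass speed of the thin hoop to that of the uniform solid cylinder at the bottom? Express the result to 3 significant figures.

v_ratio ≈ 0.866

Each satisfies Mgh = ½(1+k)Mv² with k = I/(MR²), so v ∝ 1/√(1+k).
For the thin hoop k = 1; for the uniform solid cylinder k = 0.5.
v₁/v₂ = √((1+k₂)/(1+k₁)) = √(1.5/2) ≈ 0.866.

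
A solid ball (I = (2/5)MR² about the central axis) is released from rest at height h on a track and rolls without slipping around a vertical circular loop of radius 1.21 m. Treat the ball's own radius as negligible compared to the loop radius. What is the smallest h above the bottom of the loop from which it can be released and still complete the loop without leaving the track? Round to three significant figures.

With I = (2/5)MR², the ratio k = I/(MR²) is 0.4.
At the top, contact is just lost when gravity alone supplies the centripetal force: Mg = Mv_top²/r, i.e. v_top² = gr.
With ω = v/R, the kinetic energy at speed v is ½(1+k)Mv² = (7/10)Mv².
Energy conservation from release (height h) to the top (height 2r): Mgh = Mg(2r) + (7/10)M·gr.
Thus h_min = 2r + (1+k)r/2 = r(2 + 1.4/2) = 1.21 × 2.7 ≈ 3.27 m.

h_min ≈ 3.27 m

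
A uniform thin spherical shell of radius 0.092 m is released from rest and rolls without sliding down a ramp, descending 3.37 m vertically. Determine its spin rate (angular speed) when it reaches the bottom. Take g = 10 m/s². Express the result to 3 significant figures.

ω ≈ 69.1 rad/s

For this body I = (2/3)MR², i.e. k = I/(MR²) = 2/3.
Since it rolls without slipping, ω = v/R and KE = ½Mv² + ½Iω² = ½(1+k)Mv² = (5/6)Mv².
Energy conservation Mgh = ½(1+k)Mv² gives v = √(2gh/(1+k)) = √(2 × 10 × 3.37 / 1.667) = 6.359 m/s.
The angular speed follows from ω = v/R = 6.359/0.092 ≈ 69.1 rad/s.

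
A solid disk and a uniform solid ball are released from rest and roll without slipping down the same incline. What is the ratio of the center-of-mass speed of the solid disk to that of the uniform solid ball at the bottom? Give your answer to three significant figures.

Each satisfies Mgh = ½(1+k)Mv² with k = I/(MR²), so v ∝ 1/√(1+k).
For the solid disk k = 0.5; for the uniform solid ball k = 0.4.
v₁/v₂ = √((1+k₂)/(1+k₁)) = √(1.4/1.5) ≈ 0.966.

v_ratio ≈ 0.966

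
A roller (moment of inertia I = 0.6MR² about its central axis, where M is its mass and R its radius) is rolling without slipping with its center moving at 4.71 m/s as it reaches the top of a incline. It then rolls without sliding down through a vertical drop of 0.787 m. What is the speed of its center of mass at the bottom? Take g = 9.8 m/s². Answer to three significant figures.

v ≈ 5.64 m/s

The moment of inertia is 0.6MR², giving k ≡ I/(MR²) = 0.6.
The rolling condition ω = v/R makes the rotational term ½I(v/R)² = ½kMv², so KE_total = ½(1+k)Mv² = (4/5)Mv².
Energy conservation: (4/5)Mv₀² + Mgh = (4/5)Mv², so v² = v₀² + 2gh/(1+k).
v = √(4.71² + 2×9.8×0.787/1.6) = √31.82 ≈ 5.64 m/s.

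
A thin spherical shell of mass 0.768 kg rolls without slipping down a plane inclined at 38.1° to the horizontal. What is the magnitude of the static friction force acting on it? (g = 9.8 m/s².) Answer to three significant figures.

f ≈ 1.86 N

For this body I = (2/3)MR², i.e. k = I/(MR²) = 2/3.
Along the incline Mg sinθ − f = Ma, and torque about the center fR = Iα = kMR²(a/R) gives f = kMa.
Combining, a = g sinθ/(1+k) and f = kMa = kMg sinθ/(1+k).
f = (2/3) × 0.768 × 9.8 × sin38.1° / 1.667 ≈ 1.86 N.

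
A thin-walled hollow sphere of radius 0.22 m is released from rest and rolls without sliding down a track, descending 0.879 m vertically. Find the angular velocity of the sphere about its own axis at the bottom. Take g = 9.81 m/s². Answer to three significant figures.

ω ≈ 14.6 rad/s

The moment of inertia is (2/3)MR², giving k ≡ I/(MR²) = 2/3.
Since it rolls without slipping, ω = v/R and KE = ½Mv² + ½Iω² = ½(1+k)Mv² = (5/6)Mv².
Energy conservation Mgh = ½(1+k)Mv² gives v = √(2gh/(1+k)) = √(2 × 9.81 × 0.879 / 1.667) = 3.217 m/s.
Then ω = v/R = 3.217 / 0.22 ≈ 14.6 rad/s.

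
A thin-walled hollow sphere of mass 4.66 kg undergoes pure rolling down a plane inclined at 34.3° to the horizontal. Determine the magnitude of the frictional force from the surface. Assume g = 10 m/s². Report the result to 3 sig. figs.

With I = (2/3)MR², the ratio k = I/(MR²) is 2/3.
Translational: Mg sinθ − f = Ma. Rotational about the CM: fR = Iα = kMRa, so f = kMa.
Combining, a = g sinθ/(1+k) and f = kMa = kMg sinθ/(1+k).
f = (2/3) × 4.66 × 10 × sin34.3° / 1.667 ≈ 10.5 N.

f ≈ 10.5 N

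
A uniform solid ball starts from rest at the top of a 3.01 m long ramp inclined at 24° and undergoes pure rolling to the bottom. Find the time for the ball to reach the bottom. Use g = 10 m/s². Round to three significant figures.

With I = (2/5)MR², the ratio k = I/(MR²) is 0.4.
Newton's second law down the slope: Mg sinθ − f = Ma. The torque equation fR = Iα (with α = a/R) gives f = kMa.
Hence a = g sinθ/(1+k) = 10×sin24°/1.4 = 2.905 m/s².
Starting from rest, L = ½at², so t = √(2L/a) = √(2×3.01/2.905) ≈ 1.44 s.

t ≈ 1.44 s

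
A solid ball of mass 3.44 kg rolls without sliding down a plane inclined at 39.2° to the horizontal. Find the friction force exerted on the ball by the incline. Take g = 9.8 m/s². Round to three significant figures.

f ≈ 6.09 N

For this body I = (2/5)MR², i.e. k = I/(MR²) = 0.4.
Along the incline Mg sinθ − f = Ma, and torque about the center fR = Iα = kMR²(a/R) gives f = kMa.
Combining, a = g sinθ/(1+k) and f = kMa = kMg sinθ/(1+k).
f = 0.4 × 3.44 × 9.8 × sin39.2° / 1.4 ≈ 6.09 N.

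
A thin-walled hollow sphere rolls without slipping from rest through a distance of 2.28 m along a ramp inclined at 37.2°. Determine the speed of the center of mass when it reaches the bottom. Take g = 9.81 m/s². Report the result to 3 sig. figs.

v ≈ 4.03 m/s

The moment of inertia is (2/3)MR², giving k ≡ I/(MR²) = 2/3.
Since it rolls without slipping, ω = v/R and KE = ½Mv² + ½Iω² = ½(1+k)Mv² = (5/6)Mv².
The vertical drop is h = L sinθ = 2.28 × sin37.2° = 1.378 m.
Energy conservation: Mgh = (5/6)Mv², so v = √(2gh/(1+k)) = √(2 × 9.81 × 1.378 / 1.667) ≈ 4.03 m/s.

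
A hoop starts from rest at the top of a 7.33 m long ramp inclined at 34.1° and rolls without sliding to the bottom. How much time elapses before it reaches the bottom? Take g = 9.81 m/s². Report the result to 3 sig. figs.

t ≈ 2.31 s

With I = MR², the ratio k = I/(MR²) is 1.
Newton's second law down the slope: Mg sinθ − f = Ma. The torque equation fR = Iα (with α = a/R) gives f = kMa.
Hence a = g sinθ/(1+k) = 9.81×sin34.1°/2 = 2.75 m/s².
With constant a from rest, t = √(2L/a) = √(2·7.33/2.75) ≈ 2.31 s.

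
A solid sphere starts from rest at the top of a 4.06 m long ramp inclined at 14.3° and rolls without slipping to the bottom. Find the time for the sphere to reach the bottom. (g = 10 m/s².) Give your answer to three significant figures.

With I = (2/5)MR², the ratio k = I/(MR²) is 0.4.
Newton's second law down the slope: Mg sinθ − f = Ma. The torque equation fR = Iα (with α = a/R) gives f = kMa.
Hence a = g sinθ/(1+k) = 10×sin14.3°/1.4 = 1.764 m/s².
With constant a from rest, t = √(2L/a) = √(2·4.06/1.764) ≈ 2.15 s.

t ≈ 2.15 s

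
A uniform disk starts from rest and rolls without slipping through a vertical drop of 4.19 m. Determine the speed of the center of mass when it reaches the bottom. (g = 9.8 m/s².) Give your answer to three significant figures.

v ≈ 7.40 m/s

With I = (1/2)MR², the ratio k = I/(MR²) is 0.5.
Rolling without slipping gives ω = v/R, so the total kinetic energy is ½Mv² + ½Iω² = ½(1+k)Mv² = (3/4)Mv².
Setting Mgh = (3/4)Mv² gives v = √(2gh/(1+k)) = √(2·9.8·4.19/1.5) ≈ 7.40 m/s.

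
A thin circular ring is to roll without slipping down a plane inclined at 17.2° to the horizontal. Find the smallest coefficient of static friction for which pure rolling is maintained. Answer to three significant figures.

μ_min ≈ 0.155

With I = MR², the ratio k = I/(MR²) is 1.
Translational: Mg sinθ − f = Ma. Rotational about the CM: fR = Iα = kMRa, so f = kMa.
These give a = g sinθ/(1+k) and the required friction f = kMg sinθ/(1+k).
The normal force is N = Mg cosθ, so μ_min = f/N = k tanθ/(1+k).
μ_min = 1 × tan17.2° / 2 ≈ 0.155.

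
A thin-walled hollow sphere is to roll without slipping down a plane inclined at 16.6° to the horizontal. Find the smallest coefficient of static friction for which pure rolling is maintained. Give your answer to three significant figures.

μ_min ≈ 0.119

Here I = (2/3)MR², so the shape factor k = I/(MR²) = 2/3.
Along the incline Mg sinθ − f = Ma, and torque about the center fR = Iα = kMR²(a/R) gives f = kMa.
These give a = g sinθ/(1+k) and the required friction f = kMg sinθ/(1+k).
The normal force is N = Mg cosθ, so μ_min = f/N = k tanθ/(1+k).
μ_min = (2/3) × tan16.6° / 1.667 ≈ 0.119.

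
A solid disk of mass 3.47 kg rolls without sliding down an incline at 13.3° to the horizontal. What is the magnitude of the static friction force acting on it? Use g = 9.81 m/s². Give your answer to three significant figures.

For this body I = (1/2)MR², i.e. k = I/(MR²) = 0.5.
Newton's second law down the slope: Mg sinθ − f = Ma. The torque equation fR = Iα (with α = a/R) gives f = kMa.
Combining, a = g sinθ/(1+k) and f = kMa = kMg sinθ/(1+k).
f = 0.5 × 3.47 × 9.81 × sin13.3° / 1.5 ≈ 2.61 N.

f ≈ 2.61 N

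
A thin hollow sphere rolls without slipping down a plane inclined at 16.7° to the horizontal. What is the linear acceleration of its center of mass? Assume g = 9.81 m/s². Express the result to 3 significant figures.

Here I = (2/3)MR², so the shape factor k = I/(MR²) = 2/3.
Along the incline Mg sinθ − f = Ma, and torque about the center fR = Iα = kMR²(a/R) gives f = kMa.
Eliminating f: Mg sinθ = (1+k)Ma, so a = g sinθ/(1+k) = 9.81 × sin16.7° / 1.667 ≈ 1.69 m/s².

a ≈ 1.69 m/s²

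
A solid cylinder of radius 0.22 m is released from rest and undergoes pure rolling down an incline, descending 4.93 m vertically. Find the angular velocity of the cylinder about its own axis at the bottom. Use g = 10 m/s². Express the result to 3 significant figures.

With I = (1/2)MR², the ratio k = I/(MR²) is 0.5.
Since it rolls without slipping, ω = v/R and KE = ½Mv² + ½Iω² = ½(1+k)Mv² = (3/4)Mv².
Energy conservation Mgh = ½(1+k)Mv² gives v = √(2gh/(1+k)) = √(2 × 10 × 4.93 / 1.5) = 8.108 m/s.
The angular speed follows from ω = v/R = 8.108/0.22 ≈ 36.9 rad/s.

ω ≈ 36.9 rad/s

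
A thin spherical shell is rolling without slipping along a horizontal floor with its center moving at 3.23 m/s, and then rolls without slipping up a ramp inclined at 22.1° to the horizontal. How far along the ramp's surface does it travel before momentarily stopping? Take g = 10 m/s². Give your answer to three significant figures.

d ≈ 2.31 m

With I = (2/3)MR², the ratio k = I/(MR²) is 2/3.
The rolling condition ω = v/R makes the rotational term ½I(v/R)² = ½kMv², so KE_total = ½(1+k)Mv² = (5/6)Mv².
Setting this equal to Mgh gives the vertical rise h = (1+k)v₀²/(2g) = 1.667×3.23²/(2×10) = 0.8694 m.
Along the incline, d = h/sinθ = 0.8694/sin22.1° ≈ 2.31 m.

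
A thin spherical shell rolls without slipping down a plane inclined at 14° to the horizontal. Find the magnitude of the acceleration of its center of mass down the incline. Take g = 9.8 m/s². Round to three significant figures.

With I = (2/3)MR², the ratio k = I/(MR²) is 2/3.
Along the incline Mg sinθ − f = Ma, and torque about the center fR = Iα = kMR²(a/R) gives f = kMa.
Eliminating f: Mg sinθ = (1+k)Ma, so a = g sinθ/(1+k) = 9.8 × sin14° / 1.667 ≈ 1.42 m/s².

a ≈ 1.42 m/s²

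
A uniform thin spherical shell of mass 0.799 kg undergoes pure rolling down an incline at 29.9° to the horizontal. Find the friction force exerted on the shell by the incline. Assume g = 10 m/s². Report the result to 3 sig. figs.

For this body I = (2/3)MR², i.e. k = I/(MR²) = 2/3.
Newton's second law down the slope: Mg sinθ − f = Ma. The torque equation fR = Iα (with α = a/R) gives f = kMa.
Combining, a = g sinθ/(1+k) and f = kMa = kMg sinθ/(1+k).
f = (2/3) × 0.799 × 10 × sin29.9° / 1.667 ≈ 1.59 N.

f ≈ 1.59 N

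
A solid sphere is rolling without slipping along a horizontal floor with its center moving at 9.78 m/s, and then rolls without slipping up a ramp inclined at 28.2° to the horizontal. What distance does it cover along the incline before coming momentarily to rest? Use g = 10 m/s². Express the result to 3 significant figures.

Here I = (2/5)MR², so the shape factor k = I/(MR²) = 0.4.
Rolling without slipping gives ω = v/R, so the total kinetic energy is ½Mv² + ½Iω² = ½(1+k)Mv² = (7/10)Mv².
Setting this equal to Mgh gives the vertical rise h = (1+k)v₀²/(2g) = 1.4×9.78²/(2×10) = 6.695 m.
Along the incline, d = h/sinθ = 6.695/sin28.2° ≈ 14.2 m.

d ≈ 14.2 m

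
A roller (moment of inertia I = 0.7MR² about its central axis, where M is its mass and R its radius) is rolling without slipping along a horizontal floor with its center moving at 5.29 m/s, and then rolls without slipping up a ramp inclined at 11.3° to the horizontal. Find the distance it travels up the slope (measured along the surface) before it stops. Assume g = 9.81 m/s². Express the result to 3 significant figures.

d ≈ 12.4 m

The moment of inertia is 0.7MR², giving k ≡ I/(MR²) = 0.7.
Since it rolls without slipping, ω = v/R and KE = ½Mv² + ½Iω² = ½(1+k)Mv² = (17/20)Mv².
Setting this equal to Mgh gives the vertical rise h = (1+k)v₀²/(2g) = 1.7×5.29²/(2×9.81) = 2.425 m.
The distance along the slope is d = h/sinθ = 2.425/sin11.3° ≈ 12.4 m.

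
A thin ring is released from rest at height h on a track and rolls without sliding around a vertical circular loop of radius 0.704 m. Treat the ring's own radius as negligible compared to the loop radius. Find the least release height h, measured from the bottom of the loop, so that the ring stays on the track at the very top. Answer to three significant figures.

h_min ≈ 2.11 m

The moment of inertia is MR², giving k ≡ I/(MR²) = 1.
At the top of the loop, the minimum-contact condition is Mg = Mv_top²/r, so v_top² = gr.
With ω = v/R, the kinetic energy at speed v is ½(1+k)Mv² = Mv².
Energy conservation from release (height h) to the top (height 2r): Mgh = Mg(2r) + M·gr.
Thus h_min = 2r + (1+k)r/2 = r(2 + 2/2) = 0.704 × 3 ≈ 2.11 m.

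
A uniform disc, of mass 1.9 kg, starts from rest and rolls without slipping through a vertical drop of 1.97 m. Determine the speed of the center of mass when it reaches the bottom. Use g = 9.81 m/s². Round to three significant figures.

For this body I = (1/2)MR², i.e. k = I/(MR²) = 0.5.
Rolling without slipping gives ω = v/R, so the total kinetic energy is ½Mv² + ½Iω² = ½(1+k)Mv² = (3/4)Mv².
Energy conservation: Mgh = (3/4)Mv², so v = √(2gh/(1+k)) = √(2 × 9.81 × 1.97 / 1.5) ≈ 5.08 m/s.

v ≈ 5.08 m/s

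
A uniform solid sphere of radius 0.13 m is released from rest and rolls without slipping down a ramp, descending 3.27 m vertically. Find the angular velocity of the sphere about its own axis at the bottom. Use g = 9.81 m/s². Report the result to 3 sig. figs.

ω ≈ 52.1 rad/s

The moment of inertia is (2/5)MR², giving k ≡ I/(MR²) = 0.4.
Since it rolls without slipping, ω = v/R and KE = ½Mv² + ½Iω² = ½(1+k)Mv² = (7/10)Mv².
Energy conservation Mgh = ½(1+k)Mv² gives v = √(2gh/(1+k)) = √(2 × 9.81 × 3.27 / 1.4) = 6.77 m/s.
The angular speed follows from ω = v/R = 6.77/0.13 ≈ 52.1 rad/s.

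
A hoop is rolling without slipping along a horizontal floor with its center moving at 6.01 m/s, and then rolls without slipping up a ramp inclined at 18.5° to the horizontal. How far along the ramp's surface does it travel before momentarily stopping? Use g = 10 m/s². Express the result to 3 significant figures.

d ≈ 11.4 m

Here I = MR², so the shape factor k = I/(MR²) = 1.
Pure rolling means v = ωR; then KE = ½Mv² + ½I(v/R)² = ½(1+k)Mv² = Mv².
Setting this equal to Mgh gives the vertical rise h = (1+k)v₀²/(2g) = 2×6.01²/(2×10) = 3.612 m.
Along the incline, d = h/sinθ = 3.612/sin18.5° ≈ 11.4 m.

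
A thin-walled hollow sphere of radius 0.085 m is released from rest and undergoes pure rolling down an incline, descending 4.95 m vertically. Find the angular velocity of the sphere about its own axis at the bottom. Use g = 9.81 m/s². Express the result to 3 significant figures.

Here I = (2/3)MR², so the shape factor k = I/(MR²) = 2/3.
Pure rolling means v = ωR; then KE = ½Mv² + ½I(v/R)² = ½(1+k)Mv² = (5/6)Mv².
Energy conservation Mgh = ½(1+k)Mv² gives v = √(2gh/(1+k)) = √(2 × 9.81 × 4.95 / 1.667) = 7.634 m/s.
Then ω = v/R = 7.634 / 0.085 ≈ 89.8 rad/s.

ω ≈ 89.8 rad/s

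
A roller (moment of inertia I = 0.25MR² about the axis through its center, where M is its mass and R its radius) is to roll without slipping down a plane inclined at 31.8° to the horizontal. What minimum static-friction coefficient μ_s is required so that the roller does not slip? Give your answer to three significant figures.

μ_min ≈ 0.124

Here I = 0.25MR², so the shape factor k = I/(MR²) = 0.25.
Along the incline Mg sinθ − f = Ma, and torque about the center fR = Iα = kMR²(a/R) gives f = kMa.
These give a = g sinθ/(1+k) and the required friction f = kMg sinθ/(1+k).
With N = Mg cosθ, the no-slip condition f ≤ μN gives μ_min = f/N = k tanθ/(1+k).
μ_min = 0.25 × tan31.8° / 1.25 ≈ 0.124.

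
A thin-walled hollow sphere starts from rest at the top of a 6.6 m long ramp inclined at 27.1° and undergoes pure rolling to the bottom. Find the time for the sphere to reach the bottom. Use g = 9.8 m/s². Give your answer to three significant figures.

The moment of inertia is (2/3)MR², giving k ≡ I/(MR²) = 2/3.
Translational: Mg sinθ − f = Ma. Rotational about the CM: fR = Iα = kMRa, so f = kMa.
Hence a = g sinθ/(1+k) = 9.8×sin27.1°/1.667 = 2.679 m/s².
Starting from rest, L = ½at², so t = √(2L/a) = √(2×6.6/2.679) ≈ 2.22 s.

t ≈ 2.22 s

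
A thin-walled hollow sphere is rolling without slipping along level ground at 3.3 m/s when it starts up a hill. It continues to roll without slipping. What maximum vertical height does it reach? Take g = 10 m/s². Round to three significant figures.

h ≈ 0.908 m

Here I = (2/3)MR², so the shape factor k = I/(MR²) = 2/3.
Pure rolling means v = ωR; then KE = ½Mv² + ½I(v/R)² = ½(1+k)Mv² = (5/6)Mv².
At the top the kinetic energy is zero, so (5/6)Mv₀² = Mgh.
Thus h = (1+k)v₀²/(2g) = 1.667 × 3.3² / (2 × 10) ≈ 0.908 m.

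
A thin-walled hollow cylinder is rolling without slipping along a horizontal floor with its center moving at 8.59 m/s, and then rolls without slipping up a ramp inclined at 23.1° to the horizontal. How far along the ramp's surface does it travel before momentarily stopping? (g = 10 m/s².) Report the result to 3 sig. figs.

The moment of inertia is MR², giving k ≡ I/(MR²) = 1.
The rolling condition ω = v/R makes the rotational term ½I(v/R)² = ½kMv², so KE_total = ½(1+k)Mv² = Mv².
Setting this equal to Mgh gives the vertical rise h = (1+k)v₀²/(2g) = 2×8.59²/(2×10) = 7.379 m.
Along the incline, d = h/sinθ = 7.379/sin23.1° ≈ 18.8 m.

d ≈ 18.8 m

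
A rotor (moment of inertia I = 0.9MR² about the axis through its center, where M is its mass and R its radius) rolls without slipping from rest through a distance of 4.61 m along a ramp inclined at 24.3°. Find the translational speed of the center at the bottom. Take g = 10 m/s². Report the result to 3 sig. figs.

For this body I = 0.9MR², i.e. k = I/(MR²) = 0.9.
Since it rolls without slipping, ω = v/R and KE = ½Mv² + ½Iω² = ½(1+k)Mv² = (19/20)Mv².
The vertical drop is h = L sinθ = 4.61 × sin24.3° = 1.897 m.
Setting Mgh = (19/20)Mv² gives v = √(2gh/(1+k)) = √(2·10·1.897/1.9) ≈ 4.47 m/s.

v ≈ 4.47 m/s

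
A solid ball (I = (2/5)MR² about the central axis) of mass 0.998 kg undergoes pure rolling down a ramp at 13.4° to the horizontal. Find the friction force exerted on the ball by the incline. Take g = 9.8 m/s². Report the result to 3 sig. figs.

The moment of inertia is (2/5)MR², giving k ≡ I/(MR²) = 0.4.
Newton's second law down the slope: Mg sinθ − f = Ma. The torque equation fR = Iα (with α = a/R) gives f = kMa.
Combining, a = g sinθ/(1+k) and f = kMa = kMg sinθ/(1+k).
f = 0.4 × 0.998 × 9.8 × sin13.4° / 1.4 ≈ 0.648 N.

f ≈ 0.648 N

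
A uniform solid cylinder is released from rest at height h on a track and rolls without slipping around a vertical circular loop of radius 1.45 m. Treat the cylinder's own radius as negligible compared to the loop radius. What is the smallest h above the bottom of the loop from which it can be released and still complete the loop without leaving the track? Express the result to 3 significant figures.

h_min ≈ 3.99 m

The moment of inertia is (1/2)MR², giving k ≡ I/(MR²) = 0.5.
At the top of the loop, the minimum-contact condition is Mg = Mv_top²/r, so v_top² = gr.
With ω = v/R, the kinetic energy at speed v is ½(1+k)Mv² = (3/4)Mv².
Energy conservation from release (height h) to the top (height 2r): Mgh = Mg(2r) + (3/4)M·gr.
Thus h_min = 2r + (1+k)r/2 = r(2 + 1.5/2) = 1.45 × 2.75 ≈ 3.99 m.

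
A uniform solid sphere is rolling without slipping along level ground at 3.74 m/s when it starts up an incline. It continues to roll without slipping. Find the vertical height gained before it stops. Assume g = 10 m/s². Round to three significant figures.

Here I = (2/5)MR², so the shape factor k = I/(MR²) = 0.4.
The rolling condition ω = v/R makes the rotational term ½I(v/R)² = ½kMv², so KE_total = ½(1+k)Mv² = (7/10)Mv².
At the top the kinetic energy is zero, so (7/10)Mv₀² = Mgh.
Thus h = (1+k)v₀²/(2g) = 1.4 × 3.74² / (2 × 10) ≈ 0.979 m.

h ≈ 0.979 m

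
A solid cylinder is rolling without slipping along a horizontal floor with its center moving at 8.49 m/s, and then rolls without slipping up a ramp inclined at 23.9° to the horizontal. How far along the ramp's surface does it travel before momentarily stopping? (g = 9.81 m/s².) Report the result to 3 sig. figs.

d ≈ 13.6 m

For this body I = (1/2)MR², i.e. k = I/(MR²) = 0.5.
Since it rolls without slipping, ω = v/R and KE = ½Mv² + ½Iω² = ½(1+k)Mv² = (3/4)Mv².
Setting this equal to Mgh gives the vertical rise h = (1+k)v₀²/(2g) = 1.5×8.49²/(2×9.81) = 5.511 m.
Along the incline, d = h/sinθ = 5.511/sin23.9° ≈ 13.6 m.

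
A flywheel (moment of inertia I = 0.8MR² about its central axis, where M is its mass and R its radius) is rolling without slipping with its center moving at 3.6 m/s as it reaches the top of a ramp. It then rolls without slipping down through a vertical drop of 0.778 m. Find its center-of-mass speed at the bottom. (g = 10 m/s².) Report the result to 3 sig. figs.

With I = 0.8MR², the ratio k = I/(MR²) is 0.8.
Rolling without slipping gives ω = v/R, so the total kinetic energy is ½Mv² + ½Iω² = ½(1+k)Mv² = (9/10)Mv².
Conserving energy between top and bottom: (9/10)Mv² = (9/10)Mv₀² + Mgh, hence v² = v₀² + 2gh/(1+k).
v = √(3.6² + 2×10×0.778/1.8) = √21.6 ≈ 4.65 m/s.

v ≈ 4.65 m/s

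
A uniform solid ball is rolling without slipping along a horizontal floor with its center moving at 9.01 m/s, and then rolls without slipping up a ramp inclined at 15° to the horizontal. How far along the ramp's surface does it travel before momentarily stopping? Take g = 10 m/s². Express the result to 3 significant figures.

d ≈ 22.0 m

With I = (2/5)MR², the ratio k = I/(MR²) is 0.4.
Since it rolls without slipping, ω = v/R and KE = ½Mv² + ½Iω² = ½(1+k)Mv² = (7/10)Mv².
Setting this equal to Mgh gives the vertical rise h = (1+k)v₀²/(2g) = 1.4×9.01²/(2×10) = 5.683 m.
The distance along the slope is d = h/sinθ = 5.683/sin15° ≈ 22.0 m.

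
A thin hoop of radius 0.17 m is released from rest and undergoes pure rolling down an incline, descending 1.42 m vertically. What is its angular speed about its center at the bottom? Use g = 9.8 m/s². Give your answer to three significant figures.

ω ≈ 21.9 rad/s

With I = MR², the ratio k = I/(MR²) is 1.
Since it rolls without slipping, ω = v/R and KE = ½Mv² + ½Iω² = ½(1+k)Mv² = Mv².
Energy conservation Mgh = ½(1+k)Mv² gives v = √(2gh/(1+k)) = √(2 × 9.8 × 1.42 / 2) = 3.73 m/s.
The angular speed follows from ω = v/R = 3.73/0.17 ≈ 21.9 rad/s.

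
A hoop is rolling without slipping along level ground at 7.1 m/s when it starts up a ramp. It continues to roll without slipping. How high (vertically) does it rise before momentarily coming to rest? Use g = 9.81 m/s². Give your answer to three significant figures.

h ≈ 5.14 m

Here I = MR², so the shape factor k = I/(MR²) = 1.
Since it rolls without slipping, ω = v/R and KE = ½Mv² + ½Iω² = ½(1+k)Mv² = Mv².
At the top the kinetic energy is zero, so Mv₀² = Mgh.
Thus h = (1+k)v₀²/(2g) = 2 × 7.1² / (2 × 9.81) ≈ 5.14 m.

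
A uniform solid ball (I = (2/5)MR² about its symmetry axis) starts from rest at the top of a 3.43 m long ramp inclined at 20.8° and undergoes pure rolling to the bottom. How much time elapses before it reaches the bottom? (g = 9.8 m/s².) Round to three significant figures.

Here I = (2/5)MR², so the shape factor k = I/(MR²) = 0.4.
Along the incline Mg sinθ − f = Ma, and torque about the center fR = Iα = kMR²(a/R) gives f = kMa.
Hence a = g sinθ/(1+k) = 9.8×sin20.8°/1.4 = 2.486 m/s².
Starting from rest, L = ½at², so t = √(2L/a) = √(2×3.43/2.486) ≈ 1.66 s.

t ≈ 1.66 s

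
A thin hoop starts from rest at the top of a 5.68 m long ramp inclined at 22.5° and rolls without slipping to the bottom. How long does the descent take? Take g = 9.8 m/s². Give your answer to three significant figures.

t ≈ 2.46 s

With I = MR², the ratio k = I/(MR²) is 1.
Translational: Mg sinθ − f = Ma. Rotational about the CM: fR = Iα = kMRa, so f = kMa.
Hence a = g sinθ/(1+k) = 9.8×sin22.5°/2 = 1.875 m/s².
Starting from rest, L = ½at², so t = √(2L/a) = √(2×5.68/1.875) ≈ 2.46 s.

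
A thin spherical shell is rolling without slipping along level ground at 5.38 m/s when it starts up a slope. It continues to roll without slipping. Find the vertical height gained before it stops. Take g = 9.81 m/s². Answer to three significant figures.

h ≈ 2.46 m

For this body I = (2/3)MR², i.e. k = I/(MR²) = 2/3.
The rolling condition ω = v/R makes the rotational term ½I(v/R)² = ½kMv², so KE_total = ½(1+k)Mv² = (5/6)Mv².
All of this converts to potential energy at the highest point: (5/6)Mv₀² = Mgh.
Thus h = (1+k)v₀²/(2g) = 1.667 × 5.38² / (2 × 9.81) ≈ 2.46 m.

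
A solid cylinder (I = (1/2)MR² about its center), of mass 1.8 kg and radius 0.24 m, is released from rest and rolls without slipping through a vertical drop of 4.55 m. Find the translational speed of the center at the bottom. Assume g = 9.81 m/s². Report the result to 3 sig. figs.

v ≈ 7.71 m/s

The moment of inertia is (1/2)MR², giving k ≡ I/(MR²) = 0.5.
Rolling without slipping gives ω = v/R, so the total kinetic energy is ½Mv² + ½Iω² = ½(1+k)Mv² = (3/4)Mv².
Setting Mgh = (3/4)Mv² gives v = √(2gh/(1+k)) = √(2·9.81·4.55/1.5) ≈ 7.71 m/s.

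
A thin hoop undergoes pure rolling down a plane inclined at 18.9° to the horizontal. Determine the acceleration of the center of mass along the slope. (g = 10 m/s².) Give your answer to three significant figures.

Here I = MR², so the shape factor k = I/(MR²) = 1.
Translational: Mg sinθ − f = Ma. Rotational about the CM: fR = Iα = kMRa, so f = kMa.
Eliminating f: Mg sinθ = (1+k)Ma, so a = g sinθ/(1+k) = 10 × sin18.9° / 2 ≈ 1.62 m/s².

a ≈ 1.62 m/s²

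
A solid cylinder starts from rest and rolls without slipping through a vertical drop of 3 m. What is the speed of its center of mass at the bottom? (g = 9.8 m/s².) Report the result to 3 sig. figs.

v ≈ 6.26 m/s

The moment of inertia is (1/2)MR², giving k ≡ I/(MR²) = 0.5.
Pure rolling means v = ωR; then KE = ½Mv² + ½I(v/R)² = ½(1+k)Mv² = (3/4)Mv².
Energy conservation: Mgh = (3/4)Mv², so v = √(2gh/(1+k)) = √(2 × 9.8 × 3 / 1.5) ≈ 6.26 m/s.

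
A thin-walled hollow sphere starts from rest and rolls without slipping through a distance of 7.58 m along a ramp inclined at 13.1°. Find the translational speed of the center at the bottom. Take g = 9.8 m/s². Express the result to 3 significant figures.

v ≈ 4.49 m/s

For this body I = (2/3)MR², i.e. k = I/(MR²) = 2/3.
Rolling without slipping gives ω = v/R, so the total kinetic energy is ½Mv² + ½Iω² = ½(1+k)Mv² = (5/6)Mv².
The vertical drop is h = L sinθ = 7.58 × sin13.1° = 1.718 m.
Setting Mgh = (5/6)Mv² gives v = √(2gh/(1+k)) = √(2·9.8·1.718/1.667) ≈ 4.49 m/s.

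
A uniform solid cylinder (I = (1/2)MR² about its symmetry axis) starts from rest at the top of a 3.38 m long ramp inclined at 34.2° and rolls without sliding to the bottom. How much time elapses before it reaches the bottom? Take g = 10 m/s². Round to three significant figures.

For this body I = (1/2)MR², i.e. k = I/(MR²) = 0.5.
Newton's second law down the slope: Mg sinθ − f = Ma. The torque equation fR = Iα (with α = a/R) gives f = kMa.
Hence a = g sinθ/(1+k) = 10×sin34.2°/1.5 = 3.747 m/s².
Starting from rest, L = ½at², so t = √(2L/a) = √(2×3.38/3.747) ≈ 1.34 s.

t ≈ 1.34 s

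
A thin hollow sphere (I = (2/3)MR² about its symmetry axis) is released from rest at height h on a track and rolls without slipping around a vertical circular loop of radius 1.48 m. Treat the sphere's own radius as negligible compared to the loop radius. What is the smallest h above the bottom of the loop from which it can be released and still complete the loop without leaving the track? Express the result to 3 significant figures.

h_min ≈ 4.19 m

The moment of inertia is (2/3)MR², giving k ≡ I/(MR²) = 2/3.
At the top, contact is just lost when gravity alone supplies the centripetal force: Mg = Mv_top²/r, i.e. v_top² = gr.
With ω = v/R, the kinetic energy at speed v is ½(1+k)Mv² = (5/6)Mv².
Energy conservation from release (height h) to the top (height 2r): Mgh = Mg(2r) + (5/6)M·gr.
Thus h_min = 2r + (1+k)r/2 = r(2 + 1.667/2) = 1.48 × 2.833 ≈ 4.19 m.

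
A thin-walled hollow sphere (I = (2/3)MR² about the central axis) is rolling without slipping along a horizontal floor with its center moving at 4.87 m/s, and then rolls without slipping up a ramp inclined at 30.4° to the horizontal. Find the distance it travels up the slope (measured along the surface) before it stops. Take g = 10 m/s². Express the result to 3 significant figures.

With I = (2/3)MR², the ratio k = I/(MR²) is 2/3.
The rolling condition ω = v/R makes the rotational term ½I(v/R)² = ½kMv², so KE_total = ½(1+k)Mv² = (5/6)Mv².
Setting this equal to Mgh gives the vertical rise h = (1+k)v₀²/(2g) = 1.667×4.87²/(2×10) = 1.976 m.
The distance along the slope is d = h/sinθ = 1.976/sin30.4° ≈ 3.91 m.

d ≈ 3.91 m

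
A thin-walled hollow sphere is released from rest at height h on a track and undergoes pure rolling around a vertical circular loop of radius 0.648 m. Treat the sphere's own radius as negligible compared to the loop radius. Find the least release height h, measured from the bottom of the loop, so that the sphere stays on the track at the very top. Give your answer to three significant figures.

For this body I = (2/3)MR², i.e. k = I/(MR²) = 2/3.
At the top of the loop, the minimum-contact condition is Mg = Mv_top²/r, so v_top² = gr.
With ω = v/R, the kinetic energy at speed v is ½(1+k)Mv² = (5/6)Mv².
Energy conservation from release (height h) to the top (height 2r): Mgh = Mg(2r) + (5/6)M·gr.
Thus h_min = 2r + (1+k)r/2 = r(2 + 1.667/2) = 0.648 × 2.833 ≈ 1.84 m.

h_min ≈ 1.84 m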